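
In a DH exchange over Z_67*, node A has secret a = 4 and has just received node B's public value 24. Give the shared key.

Shared key K = 24^4 mod 67.
24^1 ≡ 24 (mod 67)
24^2 = (24^1)^2 ≡ 24^2 = 576 ≡ 40 (mod 67)
24^4 = (24^2)^2 ≡ 40^2 = 1600 ≡ 59 (mod 67)

59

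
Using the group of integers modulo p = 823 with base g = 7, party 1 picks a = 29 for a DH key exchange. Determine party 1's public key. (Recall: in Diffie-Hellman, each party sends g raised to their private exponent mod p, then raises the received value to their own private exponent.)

136

Public value = 7^29 mod 823.
7^1 ≡ 7 (mod 823)
7^2 = (7^1)^2 ≡ 7^2 = 49 ≡ 49 (mod 823)
7^4 = (7^2)^2 ≡ 49^2 = 2401 ≡ 755 (mod 823)
7^8 = (7^4)^2 ≡ 755^2 = 570025 ≡ 509 (mod 823)
7^16 = (7^8)^2 ≡ 509^2 = 259081 ≡ 659 (mod 823)
7^29 = 7^16 · 7^8 · 7^4 · 7^1 ≡ 659 · 509 · 755 · 7 ≡ 136 (mod 823).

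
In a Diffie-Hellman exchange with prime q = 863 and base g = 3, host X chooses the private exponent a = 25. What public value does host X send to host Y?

819

Public value = 3^25 (mod 863).
3^1 ≡ 3 (mod 863)
3^2 = (3^1)^2 ≡ 3^2 = 9 ≡ 9 (mod 863)
3^4 = (3^2)^2 ≡ 9^2 = 81 ≡ 81 (mod 863)
3^8 = (3^4)^2 ≡ 81^2 = 6561 ≡ 520 (mod 863)
3^16 = (3^8)^2 ≡ 520^2 = 270400 ≡ 281 (mod 863)
3^25 = 3^16 · 3^8 · 3^1 ≡ 281 · 520 · 3 ≡ 819 (mod 863).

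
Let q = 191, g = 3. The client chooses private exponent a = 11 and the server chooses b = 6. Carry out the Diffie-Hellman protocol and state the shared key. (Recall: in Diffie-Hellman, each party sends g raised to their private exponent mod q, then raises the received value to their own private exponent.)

108

The client sends A = g^a mod q = 3^11 mod 191.
3^1 ≡ 3 (mod 191)
3^2 = (3^1)^2 ≡ 3^2 = 9 ≡ 9 (mod 191)
3^4 = (3^2)^2 ≡ 9^2 = 81 ≡ 81 (mod 191)
3^8 = (3^4)^2 ≡ 81^2 = 6561 ≡ 67 (mod 191)
3^11 = 3^8 · 3^2 · 3^1 ≡ 67 · 9 · 3 ≡ 90 (mod 191).
So A = 90. The server then computes K = A^b mod q = 90^6 mod 191.
90^1 ≡ 90 (mod 191)
90^2 = (90^1)^2 ≡ 90^2 = 8100 ≡ 78 (mod 191)
90^4 = (90^2)^2 ≡ 78^2 = 6084 ≡ 163 (mod 191)
90^6 = 90^4 · 90^2 ≡ 163 · 78 ≡ 108 (mod 191).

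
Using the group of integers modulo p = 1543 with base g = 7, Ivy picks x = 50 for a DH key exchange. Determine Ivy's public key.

Public value = 7^50 (mod 1543).
7^1 ≡ 7 (mod 1543)
7^2 = (7^1)^2 ≡ 7^2 = 49 ≡ 49 (mod 1543)
7^4 = (7^2)^2 ≡ 49^2 = 2401 ≡ 858 (mod 1543)
7^8 = (7^4)^2 ≡ 858^2 = 736164 ≡ 153 (mod 1543)
7^16 = (7^8)^2 ≡ 153^2 = 23409 ≡ 264 (mod 1543)
7^32 = (7^16)^2 ≡ 264^2 = 69696 ≡ 261 (mod 1543)
7^50 = 7^32 · 7^16 · 7^2 ≡ 261 · 264 · 49 ≡ 212 (mod 1543).

212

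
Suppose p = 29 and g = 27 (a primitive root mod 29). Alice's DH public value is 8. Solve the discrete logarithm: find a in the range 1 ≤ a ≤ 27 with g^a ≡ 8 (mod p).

Try successive powers of 27 modulo 29:
27^1 ≡ 27
27^2 ≡ 4
27^3 ≡ 21
27^4 ≡ 16
27^5 ≡ 26
27^6 ≡ 6
27^7 ≡ 17
27^8 ≡ 24
27^9 ≡ 10
27^10 ≡ 9
27^11 ≡ 11
27^12 ≡ 7
27^13 ≡ 15
27^14 ≡ 28
27^15 ≡ 2
27^16 ≡ 25
27^17 ≡ 8
Found: a = 17.

17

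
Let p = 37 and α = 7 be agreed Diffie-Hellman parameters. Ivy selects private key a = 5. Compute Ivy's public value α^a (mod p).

9

Public value = 7^5 (mod 37).
7^1 ≡ 7 (mod 37)
7^2 = (7^1)^2 ≡ 7^2 = 49 ≡ 12 (mod 37)
7^4 = (7^2)^2 ≡ 12^2 = 144 ≡ 33 (mod 37)
7^5 = 7^4 · 7^1 ≡ 33 · 7 ≡ 9 (mod 37).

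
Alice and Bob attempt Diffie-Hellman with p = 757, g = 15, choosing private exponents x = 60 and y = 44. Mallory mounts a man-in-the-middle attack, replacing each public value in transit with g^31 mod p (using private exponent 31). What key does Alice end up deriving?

292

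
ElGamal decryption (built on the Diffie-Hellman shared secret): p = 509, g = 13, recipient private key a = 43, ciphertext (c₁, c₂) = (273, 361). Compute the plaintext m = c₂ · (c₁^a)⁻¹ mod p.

142

Shared mask s = c₁^a mod p = 273^43 mod 509.
273^1 ≡ 273 (mod 509)
273^2 = (273^1)^2 ≡ 273^2 = 74529 ≡ 215 (mod 509)
273^4 = (273^2)^2 ≡ 215^2 = 46225 ≡ 415 (mod 509)
273^8 = (273^4)^2 ≡ 415^2 = 172225 ≡ 183 (mod 509)
273^16 = (273^8)^2 ≡ 183^2 = 33489 ≡ 404 (mod 509)
273^32 = (273^16)^2 ≡ 404^2 = 163216 ≡ 336 (mod 509)
273^43 = 273^32 · 273^8 · 273^2 · 273^1 ≡ 336 · 183 · 215 · 273 ≡ 128 (mod 509).
So s = 128; s⁻¹ ≡ 171 (mod 509).
m = c₂ · s⁻¹ mod 509 = 361 · 171 mod 509 = 142.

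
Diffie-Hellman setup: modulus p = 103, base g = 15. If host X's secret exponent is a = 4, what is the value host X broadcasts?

Public value = 15^4 mod 103.
15^1 ≡ 15 (mod 103)
15^2 = (15^1)^2 ≡ 15^2 = 225 ≡ 19 (mod 103)
15^4 = (15^2)^2 ≡ 19^2 = 361 ≡ 52 (mod 103)

52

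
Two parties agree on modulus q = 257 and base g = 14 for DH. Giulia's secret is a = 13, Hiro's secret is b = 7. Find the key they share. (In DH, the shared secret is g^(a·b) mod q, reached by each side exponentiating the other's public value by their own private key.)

Hiro sends B = g^b mod q = 14^7 mod 257.
14^1 ≡ 14 (mod 257)
14^2 = (14^1)^2 ≡ 14^2 = 196 ≡ 196 (mod 257)
14^4 = (14^2)^2 ≡ 196^2 = 38416 ≡ 123 (mod 257)
14^7 = 14^4 · 14^2 · 14^1 ≡ 123 · 196 · 14 ≡ 71 (mod 257).
So B = 71. Giulia then computes K = B^a mod q = 71^13 mod 257.
71^1 ≡ 71 (mod 257)
71^2 = (71^1)^2 ≡ 71^2 = 5041 ≡ 158 (mod 257)
71^4 = (71^2)^2 ≡ 158^2 = 24964 ≡ 35 (mod 257)
71^8 = (71^4)^2 ≡ 35^2 = 1225 ≡ 197 (mod 257)
71^13 = 71^8 · 71^4 · 71^1 ≡ 197 · 35 · 71 ≡ 217 (mod 257).

217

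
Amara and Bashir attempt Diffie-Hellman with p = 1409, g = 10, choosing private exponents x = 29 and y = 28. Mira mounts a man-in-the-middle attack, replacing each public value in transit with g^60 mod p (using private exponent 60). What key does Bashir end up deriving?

Bashir receives Mira's public value M = 10^60 mod 1409 instead of the honest one.
10^1 ≡ 10 (mod 1409)
10^2 = (10^1)^2 ≡ 10^2 = 100 ≡ 100 (mod 1409)
10^4 = (10^2)^2 ≡ 100^2 = 10000 ≡ 137 (mod 1409)
10^8 = (10^4)^2 ≡ 137^2 = 18769 ≡ 452 (mod 1409)
10^16 = (10^8)^2 ≡ 452^2 = 204304 ≡ 1408 (mod 1409)
10^32 = (10^16)^2 ≡ 1408^2 = 1982464 ≡ 1 (mod 1409)
10^60 = 10^32 · 10^16 · 10^8 · 10^4 ≡ 1 · 1408 · 452 · 137 ≡ 72 (mod 1409).
So M = 72. Bashir computes K = M^28 mod 1409.
72^1 ≡ 72 (mod 1409)
72^2 = (72^1)^2 ≡ 72^2 = 5184 ≡ 957 (mod 1409)
72^4 = (72^2)^2 ≡ 957^2 = 915849 ≡ 1408 (mod 1409)
72^8 = (72^4)^2 ≡ 1408^2 = 1982464 ≡ 1 (mod 1409)
72^16 = (72^8)^2 ≡ 1^2 = 1 ≡ 1 (mod 1409)
72^28 = 72^16 · 72^8 · 72^4 ≡ 1 · 1 · 1408 ≡ 1408 (mod 1409).

1408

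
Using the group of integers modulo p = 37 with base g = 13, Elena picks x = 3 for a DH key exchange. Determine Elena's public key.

Public value = 13^3 (mod 37).
13^1 ≡ 13 (mod 37)
13^2 = (13^1)^2 ≡ 13^2 = 169 ≡ 21 (mod 37)
13^3 = 13^2 · 13^1 ≡ 21 · 13 ≡ 14 (mod 37).

14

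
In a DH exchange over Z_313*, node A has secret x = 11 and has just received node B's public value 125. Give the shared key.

5

Shared key K = 125^11 mod 313.
125^1 ≡ 125 (mod 313)
125^2 = (125^1)^2 ≡ 125^2 = 15625 ≡ 288 (mod 313)
125^4 = (125^2)^2 ≡ 288^2 = 82944 ≡ 312 (mod 313)
125^8 = (125^4)^2 ≡ 312^2 = 97344 ≡ 1 (mod 313)
125^11 = 125^8 · 125^2 · 125^1 ≡ 1 · 288 · 125 ≡ 5 (mod 313).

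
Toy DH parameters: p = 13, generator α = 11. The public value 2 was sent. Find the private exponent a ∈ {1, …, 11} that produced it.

Try successive powers of 11 modulo 13:
11^1 ≡ 11
11^2 ≡ 4
11^3 ≡ 5
11^4 ≡ 3
11^5 ≡ 7
11^6 ≡ 12
11^7 ≡ 2
Found: a = 7.

7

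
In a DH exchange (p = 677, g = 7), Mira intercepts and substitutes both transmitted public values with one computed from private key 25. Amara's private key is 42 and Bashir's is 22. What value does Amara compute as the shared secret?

Amara receives Mira's public value M = 7^25 mod 677 instead of the honest one.
7^1 ≡ 7 (mod 677)
7^2 = (7^1)^2 ≡ 7^2 = 49 ≡ 49 (mod 677)
7^4 = (7^2)^2 ≡ 49^2 = 2401 ≡ 370 (mod 677)
7^8 = (7^4)^2 ≡ 370^2 = 136900 ≡ 146 (mod 677)
7^16 = (7^8)^2 ≡ 146^2 = 21316 ≡ 329 (mod 677)
7^25 = 7^16 · 7^8 · 7^1 ≡ 329 · 146 · 7 ≡ 446 (mod 677).
So M = 446. Amara computes K = M^42 mod 677.
446^1 ≡ 446 (mod 677)
446^2 = (446^1)^2 ≡ 446^2 = 198916 ≡ 555 (mod 677)
446^4 = (446^2)^2 ≡ 555^2 = 308025 ≡ 667 (mod 677)
446^8 = (446^4)^2 ≡ 667^2 = 444889 ≡ 100 (mod 677)
446^16 = (446^8)^2 ≡ 100^2 = 10000 ≡ 522 (mod 677)
446^32 = (446^16)^2 ≡ 522^2 = 272484 ≡ 330 (mod 677)
446^42 = 446^32 · 446^8 · 446^2 ≡ 330 · 100 · 555 ≡ 119 (mod 677).

119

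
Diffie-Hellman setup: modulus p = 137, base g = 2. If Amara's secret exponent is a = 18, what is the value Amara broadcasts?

63

Public value = 2^18 (mod 137).
2^1 ≡ 2 (mod 137)
2^2 = (2^1)^2 ≡ 2^2 = 4 ≡ 4 (mod 137)
2^4 = (2^2)^2 ≡ 4^2 = 16 ≡ 16 (mod 137)
2^8 = (2^4)^2 ≡ 16^2 = 256 ≡ 119 (mod 137)
2^16 = (2^8)^2 ≡ 119^2 = 14161 ≡ 50 (mod 137)
2^18 = 2^16 · 2^2 ≡ 50 · 4 ≡ 63 (mod 137).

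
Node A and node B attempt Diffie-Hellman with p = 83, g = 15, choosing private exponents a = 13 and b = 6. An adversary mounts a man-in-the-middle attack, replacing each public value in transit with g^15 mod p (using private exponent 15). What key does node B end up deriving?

25

Node B receives an adversary's public value M = 15^15 mod 83 instead of the honest one.
15^1 ≡ 15 (mod 83)
15^2 = (15^1)^2 ≡ 15^2 = 225 ≡ 59 (mod 83)
15^4 = (15^2)^2 ≡ 59^2 = 3481 ≡ 78 (mod 83)
15^8 = (15^4)^2 ≡ 78^2 = 6084 ≡ 25 (mod 83)
15^15 = 15^8 · 15^4 · 15^2 · 15^1 ≡ 25 · 78 · 59 · 15 ≡ 14 (mod 83).
So M = 14. Node B computes K = M^6 mod 83.
14^1 ≡ 14 (mod 83)
14^2 = (14^1)^2 ≡ 14^2 = 196 ≡ 30 (mod 83)
14^4 = (14^2)^2 ≡ 30^2 = 900 ≡ 70 (mod 83)
14^6 = 14^4 · 14^2 ≡ 70 · 30 ≡ 25 (mod 83).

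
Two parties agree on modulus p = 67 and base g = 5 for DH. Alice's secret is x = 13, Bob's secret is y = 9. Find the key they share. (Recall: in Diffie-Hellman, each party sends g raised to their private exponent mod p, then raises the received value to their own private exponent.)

Alice sends A = g^x mod p = 5^13 mod 67.
5^1 ≡ 5 (mod 67)
5^2 = (5^1)^2 ≡ 5^2 = 25 ≡ 25 (mod 67)
5^4 = (5^2)^2 ≡ 25^2 = 625 ≡ 22 (mod 67)
5^8 = (5^4)^2 ≡ 22^2 = 484 ≡ 15 (mod 67)
5^13 = 5^8 · 5^4 · 5^1 ≡ 15 · 22 · 5 ≡ 42 (mod 67).
So A = 42. Bob then computes K = A^y mod p = 42^9 mod 67.
42^1 ≡ 42 (mod 67)
42^2 = (42^1)^2 ≡ 42^2 = 1764 ≡ 22 (mod 67)
42^4 = (42^2)^2 ≡ 22^2 = 484 ≡ 15 (mod 67)
42^8 = (42^4)^2 ≡ 15^2 = 225 ≡ 24 (mod 67)
42^9 = 42^8 · 42^1 ≡ 24 · 42 ≡ 3 (mod 67).

3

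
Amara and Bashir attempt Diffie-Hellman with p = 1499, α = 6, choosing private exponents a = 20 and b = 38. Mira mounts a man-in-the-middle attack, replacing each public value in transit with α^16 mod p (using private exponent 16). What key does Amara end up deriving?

447

Amara receives Mira's public value M = 6^16 mod 1499 instead of the honest one.
6^1 ≡ 6 (mod 1499)
6^2 = (6^1)^2 ≡ 6^2 = 36 ≡ 36 (mod 1499)
6^4 = (6^2)^2 ≡ 36^2 = 1296 ≡ 1296 (mod 1499)
6^8 = (6^4)^2 ≡ 1296^2 = 1679616 ≡ 736 (mod 1499)
6^16 = (6^8)^2 ≡ 736^2 = 541696 ≡ 557 (mod 1499)
So M = 557. Amara computes K = M^20 mod 1499.
557^1 ≡ 557 (mod 1499)
557^2 = (557^1)^2 ≡ 557^2 = 310249 ≡ 1455 (mod 1499)
557^4 = (557^2)^2 ≡ 1455^2 = 2117025 ≡ 437 (mod 1499)
557^8 = (557^4)^2 ≡ 437^2 = 190969 ≡ 596 (mod 1499)
557^16 = (557^8)^2 ≡ 596^2 = 355216 ≡ 1452 (mod 1499)
557^20 = 557^16 · 557^4 ≡ 1452 · 437 ≡ 447 (mod 1499).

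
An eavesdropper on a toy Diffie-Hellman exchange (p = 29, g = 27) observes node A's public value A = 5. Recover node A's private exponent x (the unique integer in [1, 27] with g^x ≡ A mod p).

22

Try successive powers of 27 modulo 29:
27^1 ≡ 27
27^2 ≡ 4
27^3 ≡ 21
27^4 ≡ 16
27^5 ≡ 26
27^6 ≡ 6
27^7 ≡ 17
27^8 ≡ 24
27^9 ≡ 10
27^10 ≡ 9
27^11 ≡ 11
27^12 ≡ 7
27^13 ≡ 15
27^14 ≡ 28
27^15 ≡ 2
27^16 ≡ 25
27^17 ≡ 8
27^18 ≡ 13
27^19 ≡ 3
27^20 ≡ 23
27^21 ≡ 12
27^22 ≡ 5
Found: x = 22.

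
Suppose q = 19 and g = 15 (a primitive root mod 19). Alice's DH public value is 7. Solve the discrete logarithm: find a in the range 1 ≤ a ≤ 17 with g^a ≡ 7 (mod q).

12

Try successive powers of 15 modulo 19:
15^1 ≡ 15
15^2 ≡ 16
15^3 ≡ 12
15^4 ≡ 9
15^5 ≡ 2
15^6 ≡ 11
15^7 ≡ 13
15^8 ≡ 5
15^9 ≡ 18
15^10 ≡ 4
15^11 ≡ 3
15^12 ≡ 7
Found: a = 12.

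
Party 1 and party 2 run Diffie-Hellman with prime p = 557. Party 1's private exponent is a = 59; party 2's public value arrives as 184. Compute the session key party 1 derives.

258

Shared key K = 184^59 mod 557.
184^1 ≡ 184 (mod 557)
184^2 = (184^1)^2 ≡ 184^2 = 33856 ≡ 436 (mod 557)
184^4 = (184^2)^2 ≡ 436^2 = 190096 ≡ 159 (mod 557)
184^8 = (184^4)^2 ≡ 159^2 = 25281 ≡ 216 (mod 557)
184^16 = (184^8)^2 ≡ 216^2 = 46656 ≡ 425 (mod 557)
184^32 = (184^16)^2 ≡ 425^2 = 180625 ≡ 157 (mod 557)
184^59 = 184^32 · 184^16 · 184^8 · 184^2 · 184^1 ≡ 157 · 425 · 216 · 436 · 184 ≡ 258 (mod 557).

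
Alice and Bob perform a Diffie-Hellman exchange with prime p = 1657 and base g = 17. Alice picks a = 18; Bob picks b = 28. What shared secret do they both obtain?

1293

Alice sends A = g^a mod p = 17^18 mod 1657.
17^1 ≡ 17 (mod 1657)
17^2 = (17^1)^2 ≡ 17^2 = 289 ≡ 289 (mod 1657)
17^4 = (17^2)^2 ≡ 289^2 = 83521 ≡ 671 (mod 1657)
17^8 = (17^4)^2 ≡ 671^2 = 450241 ≡ 1194 (mod 1657)
17^16 = (17^8)^2 ≡ 1194^2 = 1425636 ≡ 616 (mod 1657)
17^18 = 17^16 · 17^2 ≡ 616 · 289 ≡ 725 (mod 1657).
So A = 725. Bob then computes K = A^b mod p = 725^28 mod 1657.
725^1 ≡ 725 (mod 1657)
725^2 = (725^1)^2 ≡ 725^2 = 525625 ≡ 356 (mod 1657)
725^4 = (725^2)^2 ≡ 356^2 = 126736 ≡ 804 (mod 1657)
725^8 = (725^4)^2 ≡ 804^2 = 646416 ≡ 186 (mod 1657)
725^16 = (725^8)^2 ≡ 186^2 = 34596 ≡ 1456 (mod 1657)
725^28 = 725^16 · 725^8 · 725^4 ≡ 1456 · 186 · 804 ≡ 1293 (mod 1657).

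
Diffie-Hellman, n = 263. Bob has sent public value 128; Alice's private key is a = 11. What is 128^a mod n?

111

Shared key K = 128^11 mod 263.
128^1 ≡ 128 (mod 263)
128^2 = (128^1)^2 ≡ 128^2 = 16384 ≡ 78 (mod 263)
128^4 = (128^2)^2 ≡ 78^2 = 6084 ≡ 35 (mod 263)
128^8 = (128^4)^2 ≡ 35^2 = 1225 ≡ 173 (mod 263)
128^11 = 128^8 · 128^2 · 128^1 ≡ 173 · 78 · 128 ≡ 111 (mod 263).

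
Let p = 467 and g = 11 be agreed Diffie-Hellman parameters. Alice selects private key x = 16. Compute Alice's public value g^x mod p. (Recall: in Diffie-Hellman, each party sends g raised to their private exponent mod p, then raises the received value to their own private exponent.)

Public value = 11^16 mod 467.
11^1 ≡ 11 (mod 467)
11^2 = (11^1)^2 ≡ 11^2 = 121 ≡ 121 (mod 467)
11^4 = (11^2)^2 ≡ 121^2 = 14641 ≡ 164 (mod 467)
11^8 = (11^4)^2 ≡ 164^2 = 26896 ≡ 277 (mod 467)
11^16 = (11^8)^2 ≡ 277^2 = 76729 ≡ 141 (mod 467)

141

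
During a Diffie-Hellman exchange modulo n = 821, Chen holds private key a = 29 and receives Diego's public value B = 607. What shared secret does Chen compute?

646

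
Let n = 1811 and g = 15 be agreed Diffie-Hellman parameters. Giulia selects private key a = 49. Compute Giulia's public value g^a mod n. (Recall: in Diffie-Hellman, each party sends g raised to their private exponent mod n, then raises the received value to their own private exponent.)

786

Public value = 15^49 mod 1811.
15^1 ≡ 15 (mod 1811)
15^2 = (15^1)^2 ≡ 15^2 = 225 ≡ 225 (mod 1811)
15^4 = (15^2)^2 ≡ 225^2 = 50625 ≡ 1728 (mod 1811)
15^8 = (15^4)^2 ≡ 1728^2 = 2985984 ≡ 1456 (mod 1811)
15^16 = (15^8)^2 ≡ 1456^2 = 2119936 ≡ 1066 (mod 1811)
15^32 = (15^16)^2 ≡ 1066^2 = 1136356 ≡ 859 (mod 1811)
15^49 = 15^32 · 15^16 · 15^1 ≡ 859 · 1066 · 15 ≡ 786 (mod 1811).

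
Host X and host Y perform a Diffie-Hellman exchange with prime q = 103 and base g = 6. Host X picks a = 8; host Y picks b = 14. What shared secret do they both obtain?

26

Host X sends A = g^a mod q = 6^8 mod 103.
6^1 ≡ 6 (mod 103)
6^2 = (6^1)^2 ≡ 6^2 = 36 ≡ 36 (mod 103)
6^4 = (6^2)^2 ≡ 36^2 = 1296 ≡ 60 (mod 103)
6^8 = (6^4)^2 ≡ 60^2 = 3600 ≡ 98 (mod 103)
So A = 98. Host Y then computes K = A^b mod q = 98^14 mod 103.
98^1 ≡ 98 (mod 103)
98^2 = (98^1)^2 ≡ 98^2 = 9604 ≡ 25 (mod 103)
98^4 = (98^2)^2 ≡ 25^2 = 625 ≡ 7 (mod 103)
98^8 = (98^4)^2 ≡ 7^2 = 49 ≡ 49 (mod 103)
98^14 = 98^8 · 98^4 · 98^2 ≡ 49 · 7 · 25 ≡ 26 (mod 103).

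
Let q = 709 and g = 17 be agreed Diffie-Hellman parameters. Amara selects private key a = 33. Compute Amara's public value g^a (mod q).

555

Public value = 17^33 (mod 709).
17^1 ≡ 17 (mod 709)
17^2 = (17^1)^2 ≡ 17^2 = 289 ≡ 289 (mod 709)
17^4 = (17^2)^2 ≡ 289^2 = 83521 ≡ 568 (mod 709)
17^8 = (17^4)^2 ≡ 568^2 = 322624 ≡ 29 (mod 709)
17^16 = (17^8)^2 ≡ 29^2 = 841 ≡ 132 (mod 709)
17^32 = (17^16)^2 ≡ 132^2 = 17424 ≡ 408 (mod 709)
17^33 = 17^32 · 17^1 ≡ 408 · 17 ≡ 555 (mod 709).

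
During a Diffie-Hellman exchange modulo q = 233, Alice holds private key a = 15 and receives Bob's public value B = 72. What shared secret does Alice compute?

Shared key K = 72^15 mod 233.
72^1 ≡ 72 (mod 233)
72^2 = (72^1)^2 ≡ 72^2 = 5184 ≡ 58 (mod 233)
72^4 = (72^2)^2 ≡ 58^2 = 3364 ≡ 102 (mod 233)
72^8 = (72^4)^2 ≡ 102^2 = 10404 ≡ 152 (mod 233)
72^15 = 72^8 · 72^4 · 72^2 · 72^1 ≡ 152 · 102 · 58 · 72 ≡ 62 (mod 233).

62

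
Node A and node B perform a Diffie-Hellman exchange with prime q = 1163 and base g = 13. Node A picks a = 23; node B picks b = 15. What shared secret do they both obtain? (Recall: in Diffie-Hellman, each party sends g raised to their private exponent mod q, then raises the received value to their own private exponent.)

Node A sends A = g^a mod q = 13^23 mod 1163.
13^1 ≡ 13 (mod 1163)
13^2 = (13^1)^2 ≡ 13^2 = 169 ≡ 169 (mod 1163)
13^4 = (13^2)^2 ≡ 169^2 = 28561 ≡ 649 (mod 1163)
13^8 = (13^4)^2 ≡ 649^2 = 421201 ≡ 195 (mod 1163)
13^16 = (13^8)^2 ≡ 195^2 = 38025 ≡ 809 (mod 1163)
13^23 = 13^16 · 13^4 · 13^2 · 13^1 ≡ 809 · 649 · 169 · 13 ≡ 505 (mod 1163).
So A = 505. Node B then computes K = A^b mod q = 505^15 mod 1163.
505^1 ≡ 505 (mod 1163)
505^2 = (505^1)^2 ≡ 505^2 = 255025 ≡ 328 (mod 1163)
505^4 = (505^2)^2 ≡ 328^2 = 107584 ≡ 588 (mod 1163)
505^8 = (505^4)^2 ≡ 588^2 = 345744 ≡ 333 (mod 1163)
505^15 = 505^8 · 505^4 · 505^2 · 505^1 ≡ 333 · 588 · 328 · 505 ≡ 466 (mod 1163).

466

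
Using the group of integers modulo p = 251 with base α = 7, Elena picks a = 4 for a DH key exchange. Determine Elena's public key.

Public value = 7^{4} \pmod{251}.
7^1 ≡ 7 (mod 251)
7^2 = (7^1)^2 ≡ 7^2 = 49 ≡ 49 (mod 251)
7^4 = (7^2)^2 ≡ 49^2 = 2401 ≡ 142 (mod 251)

142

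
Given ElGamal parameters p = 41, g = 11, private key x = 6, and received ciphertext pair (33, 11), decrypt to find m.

3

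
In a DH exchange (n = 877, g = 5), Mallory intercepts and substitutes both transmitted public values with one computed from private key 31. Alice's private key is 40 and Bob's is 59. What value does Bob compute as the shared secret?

Bob receives Mallory's public value M = 5^31 mod 877 instead of the honest one.
5^1 ≡ 5 (mod 877)
5^2 = (5^1)^2 ≡ 5^2 = 25 ≡ 25 (mod 877)
5^4 = (5^2)^2 ≡ 25^2 = 625 ≡ 625 (mod 877)
5^8 = (5^4)^2 ≡ 625^2 = 390625 ≡ 360 (mod 877)
5^16 = (5^8)^2 ≡ 360^2 = 129600 ≡ 681 (mod 877)
5^31 = 5^16 · 5^8 · 5^4 · 5^2 · 5^1 ≡ 681 · 360 · 625 · 25 · 5 ≡ 141 (mod 877).
So M = 141. Bob computes K = M^59 mod 877.
141^1 ≡ 141 (mod 877)
141^2 = (141^1)^2 ≡ 141^2 = 19881 ≡ 587 (mod 877)
141^4 = (141^2)^2 ≡ 587^2 = 344569 ≡ 785 (mod 877)
141^8 = (141^4)^2 ≡ 785^2 = 616225 ≡ 571 (mod 877)
141^16 = (141^8)^2 ≡ 571^2 = 326041 ≡ 674 (mod 877)
141^32 = (141^16)^2 ≡ 674^2 = 454276 ≡ 867 (mod 877)
141^59 = 141^32 · 141^16 · 141^8 · 141^2 · 141^1 ≡ 867 · 674 · 571 · 587 · 141 ≡ 844 (mod 877).

844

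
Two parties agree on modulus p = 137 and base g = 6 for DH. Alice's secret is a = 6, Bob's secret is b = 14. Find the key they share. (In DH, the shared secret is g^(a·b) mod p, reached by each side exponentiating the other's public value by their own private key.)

Bob sends B = g^b mod p = 6^14 mod 137.
6^1 ≡ 6 (mod 137)
6^2 = (6^1)^2 ≡ 6^2 = 36 ≡ 36 (mod 137)
6^4 = (6^2)^2 ≡ 36^2 = 1296 ≡ 63 (mod 137)
6^8 = (6^4)^2 ≡ 63^2 = 3969 ≡ 133 (mod 137)
6^14 = 6^8 · 6^4 · 6^2 ≡ 133 · 63 · 36 ≡ 107 (mod 137).
So B = 107. Alice then computes K = B^a mod p = 107^6 mod 137.
107^1 ≡ 107 (mod 137)
107^2 = (107^1)^2 ≡ 107^2 = 11449 ≡ 78 (mod 137)
107^4 = (107^2)^2 ≡ 78^2 = 6084 ≡ 56 (mod 137)
107^6 = 107^4 · 107^2 ≡ 56 · 78 ≡ 121 (mod 137).

121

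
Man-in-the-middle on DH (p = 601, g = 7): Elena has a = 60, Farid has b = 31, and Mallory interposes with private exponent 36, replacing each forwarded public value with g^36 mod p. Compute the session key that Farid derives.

222

Farid receives Mallory's public value M = 7^36 mod 601 instead of the honest one.
7^1 ≡ 7 (mod 601)
7^2 = (7^1)^2 ≡ 7^2 = 49 ≡ 49 (mod 601)
7^4 = (7^2)^2 ≡ 49^2 = 2401 ≡ 598 (mod 601)
7^8 = (7^4)^2 ≡ 598^2 = 357604 ≡ 9 (mod 601)
7^16 = (7^8)^2 ≡ 9^2 = 81 ≡ 81 (mod 601)
7^32 = (7^16)^2 ≡ 81^2 = 6561 ≡ 551 (mod 601)
7^36 = 7^32 · 7^4 ≡ 551 · 598 ≡ 150 (mod 601).
So M = 150. Farid computes K = M^31 mod 601.
150^1 ≡ 150 (mod 601)
150^2 = (150^1)^2 ≡ 150^2 = 22500 ≡ 263 (mod 601)
150^4 = (150^2)^2 ≡ 263^2 = 69169 ≡ 54 (mod 601)
150^8 = (150^4)^2 ≡ 54^2 = 2916 ≡ 512 (mod 601)
150^16 = (150^8)^2 ≡ 512^2 = 262144 ≡ 108 (mod 601)
150^31 = 150^16 · 150^8 · 150^4 · 150^2 · 150^1 ≡ 108 · 512 · 54 · 263 · 150 ≡ 222 (mod 601).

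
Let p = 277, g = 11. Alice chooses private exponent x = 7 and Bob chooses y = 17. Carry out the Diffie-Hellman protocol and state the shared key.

Bob sends B = g^y mod p = 11^17 mod 277.
11^1 ≡ 11 (mod 277)
11^2 = (11^1)^2 ≡ 11^2 = 121 ≡ 121 (mod 277)
11^4 = (11^2)^2 ≡ 121^2 = 14641 ≡ 237 (mod 277)
11^8 = (11^4)^2 ≡ 237^2 = 56169 ≡ 215 (mod 277)
11^16 = (11^8)^2 ≡ 215^2 = 46225 ≡ 243 (mod 277)
11^17 = 11^16 · 11^1 ≡ 243 · 11 ≡ 180 (mod 277).
So B = 180. Alice then computes K = B^x mod p = 180^7 mod 277.
180^1 ≡ 180 (mod 277)
180^2 = (180^1)^2 ≡ 180^2 = 32400 ≡ 268 (mod 277)
180^4 = (180^2)^2 ≡ 268^2 = 71824 ≡ 81 (mod 277)
180^7 = 180^4 · 180^2 · 180^1 ≡ 81 · 268 · 180 ≡ 78 (mod 277).

78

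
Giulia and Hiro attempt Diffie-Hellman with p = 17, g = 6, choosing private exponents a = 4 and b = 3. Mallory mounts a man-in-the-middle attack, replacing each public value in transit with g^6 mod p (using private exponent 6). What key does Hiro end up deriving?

2

Hiro receives Mallory's public value M = 6^6 mod 17 instead of the honest one.
6^1 ≡ 6 (mod 17)
6^2 = (6^1)^2 ≡ 6^2 = 36 ≡ 2 (mod 17)
6^4 = (6^2)^2 ≡ 2^2 = 4 ≡ 4 (mod 17)
6^6 = 6^4 · 6^2 ≡ 4 · 2 ≡ 8 (mod 17).
So M = 8. Hiro computes K = M^3 mod 17.
8^1 ≡ 8 (mod 17)
8^2 = (8^1)^2 ≡ 8^2 = 64 ≡ 13 (mod 17)
8^3 = 8^2 · 8^1 ≡ 13 · 8 ≡ 2 (mod 17).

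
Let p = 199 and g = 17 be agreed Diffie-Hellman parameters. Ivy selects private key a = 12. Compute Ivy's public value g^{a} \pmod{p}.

188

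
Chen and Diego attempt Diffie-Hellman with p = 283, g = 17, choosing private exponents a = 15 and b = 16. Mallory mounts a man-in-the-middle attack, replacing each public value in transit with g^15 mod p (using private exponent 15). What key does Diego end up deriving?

Diego receives Mallory's public value M = 17^15 mod 283 instead of the honest one.
17^1 ≡ 17 (mod 283)
17^2 = (17^1)^2 ≡ 17^2 = 289 ≡ 6 (mod 283)
17^4 = (17^2)^2 ≡ 6^2 = 36 ≡ 36 (mod 283)
17^8 = (17^4)^2 ≡ 36^2 = 1296 ≡ 164 (mod 283)
17^15 = 17^8 · 17^4 · 17^2 · 17^1 ≡ 164 · 36 · 6 · 17 ≡ 267 (mod 283).
So M = 267. Diego computes K = M^16 mod 283.
267^1 ≡ 267 (mod 283)
267^2 = (267^1)^2 ≡ 267^2 = 71289 ≡ 256 (mod 283)
267^4 = (267^2)^2 ≡ 256^2 = 65536 ≡ 163 (mod 283)
267^8 = (267^4)^2 ≡ 163^2 = 26569 ≡ 250 (mod 283)
267^16 = (267^8)^2 ≡ 250^2 = 62500 ≡ 240 (mod 283)

240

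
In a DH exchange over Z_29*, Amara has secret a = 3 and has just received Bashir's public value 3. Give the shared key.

27

Shared key K = 3^3 mod 29.
3^1 ≡ 3 (mod 29)
3^2 = (3^1)^2 ≡ 3^2 = 9 ≡ 9 (mod 29)
3^3 = 3^2 · 3^1 ≡ 9 · 3 ≡ 27 (mod 29).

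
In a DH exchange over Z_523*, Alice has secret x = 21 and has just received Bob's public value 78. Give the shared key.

280

Shared key K = 78^21 mod 523.
78^1 ≡ 78 (mod 523)
78^2 = (78^1)^2 ≡ 78^2 = 6084 ≡ 331 (mod 523)
78^4 = (78^2)^2 ≡ 331^2 = 109561 ≡ 254 (mod 523)
78^8 = (78^4)^2 ≡ 254^2 = 64516 ≡ 187 (mod 523)
78^16 = (78^8)^2 ≡ 187^2 = 34969 ≡ 451 (mod 523)
78^21 = 78^16 · 78^4 · 78^1 ≡ 451 · 254 · 78 ≡ 280 (mod 523).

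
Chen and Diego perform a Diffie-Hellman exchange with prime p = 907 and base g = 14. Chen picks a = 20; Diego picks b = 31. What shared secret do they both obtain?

166

Chen sends A = g^a mod p = 14^20 mod 907.
14^1 ≡ 14 (mod 907)
14^2 = (14^1)^2 ≡ 14^2 = 196 ≡ 196 (mod 907)
14^4 = (14^2)^2 ≡ 196^2 = 38416 ≡ 322 (mod 907)
14^8 = (14^4)^2 ≡ 322^2 = 103684 ≡ 286 (mod 907)
14^16 = (14^8)^2 ≡ 286^2 = 81796 ≡ 166 (mod 907)
14^20 = 14^16 · 14^4 ≡ 166 · 322 ≡ 846 (mod 907).
So A = 846. Diego then computes K = A^b mod p = 846^31 mod 907.
846^1 ≡ 846 (mod 907)
846^2 = (846^1)^2 ≡ 846^2 = 715716 ≡ 93 (mod 907)
846^4 = (846^2)^2 ≡ 93^2 = 8649 ≡ 486 (mod 907)
846^8 = (846^4)^2 ≡ 486^2 = 236196 ≡ 376 (mod 907)
846^16 = (846^8)^2 ≡ 376^2 = 141376 ≡ 791 (mod 907)
846^31 = 846^16 · 846^8 · 846^4 · 846^2 · 846^1 ≡ 791 · 376 · 486 · 93 · 846 ≡ 166 (mod 907).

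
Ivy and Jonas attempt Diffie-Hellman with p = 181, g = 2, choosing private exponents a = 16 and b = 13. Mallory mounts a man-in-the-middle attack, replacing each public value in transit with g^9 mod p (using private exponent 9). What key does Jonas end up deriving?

Jonas receives Mallory's public value M = 2^9 mod 181 instead of the honest one.
2^1 ≡ 2 (mod 181)
2^2 = (2^1)^2 ≡ 2^2 = 4 ≡ 4 (mod 181)
2^4 = (2^2)^2 ≡ 4^2 = 16 ≡ 16 (mod 181)
2^8 = (2^4)^2 ≡ 16^2 = 256 ≡ 75 (mod 181)
2^9 = 2^8 · 2^1 ≡ 75 · 2 ≡ 150 (mod 181).
So M = 150. Jonas computes K = M^13 mod 181.
150^1 ≡ 150 (mod 181)
150^2 = (150^1)^2 ≡ 150^2 = 22500 ≡ 56 (mod 181)
150^4 = (150^2)^2 ≡ 56^2 = 3136 ≡ 59 (mod 181)
150^8 = (150^4)^2 ≡ 59^2 = 3481 ≡ 42 (mod 181)
150^13 = 150^8 · 150^4 · 150^1 ≡ 42 · 59 · 150 ≡ 107 (mod 181).

107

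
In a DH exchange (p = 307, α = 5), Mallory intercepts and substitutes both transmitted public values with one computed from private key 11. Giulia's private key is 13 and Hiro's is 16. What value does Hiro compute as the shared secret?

150

Hiro receives Mallory's public value M = 5^11 mod 307 instead of the honest one.
5^1 ≡ 5 (mod 307)
5^2 = (5^1)^2 ≡ 5^2 = 25 ≡ 25 (mod 307)
5^4 = (5^2)^2 ≡ 25^2 = 625 ≡ 11 (mod 307)
5^8 = (5^4)^2 ≡ 11^2 = 121 ≡ 121 (mod 307)
5^11 = 5^8 · 5^2 · 5^1 ≡ 121 · 25 · 5 ≡ 82 (mod 307).
So M = 82. Hiro computes K = M^16 mod 307.
82^1 ≡ 82 (mod 307)
82^2 = (82^1)^2 ≡ 82^2 = 6724 ≡ 277 (mod 307)
82^4 = (82^2)^2 ≡ 277^2 = 76729 ≡ 286 (mod 307)
82^8 = (82^4)^2 ≡ 286^2 = 81796 ≡ 134 (mod 307)
82^16 = (82^8)^2 ≡ 134^2 = 17956 ≡ 150 (mod 307)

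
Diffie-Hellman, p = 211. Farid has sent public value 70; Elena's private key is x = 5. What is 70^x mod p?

178

Shared key K = 70^5 mod 211.
70^1 ≡ 70 (mod 211)
70^2 = (70^1)^2 ≡ 70^2 = 4900 ≡ 47 (mod 211)
70^4 = (70^2)^2 ≡ 47^2 = 2209 ≡ 99 (mod 211)
70^5 = 70^4 · 70^1 ≡ 99 · 70 ≡ 178 (mod 211).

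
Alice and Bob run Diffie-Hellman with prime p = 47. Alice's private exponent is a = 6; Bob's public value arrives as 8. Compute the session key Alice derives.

Shared key K = 8^6 mod 47.
8^1 ≡ 8 (mod 47)
8^2 = (8^1)^2 ≡ 8^2 = 64 ≡ 17 (mod 47)
8^4 = (8^2)^2 ≡ 17^2 = 289 ≡ 7 (mod 47)
8^6 = 8^4 · 8^2 ≡ 7 · 17 ≡ 25 (mod 47).

25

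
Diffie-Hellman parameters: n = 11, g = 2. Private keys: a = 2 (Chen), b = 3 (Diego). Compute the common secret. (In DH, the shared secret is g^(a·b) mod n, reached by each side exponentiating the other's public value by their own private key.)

Diego sends B = g^b mod n = 2^3 mod 11.
2^1 ≡ 2 (mod 11)
2^2 = (2^1)^2 ≡ 2^2 = 4 ≡ 4 (mod 11)
2^3 = 2^2 · 2^1 ≡ 4 · 2 ≡ 8 (mod 11).
So B = 8. Chen then computes K = B^a mod n = 8^2 mod 11.
8^1 ≡ 8 (mod 11)
8^2 = (8^1)^2 ≡ 8^2 = 64 ≡ 9 (mod 11)

9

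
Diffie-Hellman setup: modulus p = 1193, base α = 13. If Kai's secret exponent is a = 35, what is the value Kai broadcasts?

540

Public value = 13^35 mod 1193.
13^1 ≡ 13 (mod 1193)
13^2 = (13^1)^2 ≡ 13^2 = 169 ≡ 169 (mod 1193)
13^4 = (13^2)^2 ≡ 169^2 = 28561 ≡ 1122 (mod 1193)
13^8 = (13^4)^2 ≡ 1122^2 = 1258884 ≡ 269 (mod 1193)
13^16 = (13^8)^2 ≡ 269^2 = 72361 ≡ 781 (mod 1193)
13^32 = (13^16)^2 ≡ 781^2 = 609961 ≡ 338 (mod 1193)
13^35 = 13^32 · 13^2 · 13^1 ≡ 338 · 169 · 13 ≡ 540 (mod 1193).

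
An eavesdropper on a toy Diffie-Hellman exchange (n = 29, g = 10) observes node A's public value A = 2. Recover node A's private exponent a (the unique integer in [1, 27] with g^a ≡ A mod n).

11

Try successive powers of 10 modulo 29:
10^1 ≡ 10
10^2 ≡ 13
10^3 ≡ 14
10^4 ≡ 24
10^5 ≡ 8
10^6 ≡ 22
10^7 ≡ 17
10^8 ≡ 25
10^9 ≡ 18
10^10 ≡ 6
10^11 ≡ 2
Found: a = 11.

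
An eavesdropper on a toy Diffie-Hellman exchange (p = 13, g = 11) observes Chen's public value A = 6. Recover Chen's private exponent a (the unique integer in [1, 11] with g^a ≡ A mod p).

Try successive powers of 11 modulo 13:
11^1 ≡ 11
11^2 ≡ 4
11^3 ≡ 5
11^4 ≡ 3
11^5 ≡ 7
11^6 ≡ 12
11^7 ≡ 2
11^8 ≡ 9
11^9 ≡ 8
11^10 ≡ 10
11^11 ≡ 6
Found: a = 11.

11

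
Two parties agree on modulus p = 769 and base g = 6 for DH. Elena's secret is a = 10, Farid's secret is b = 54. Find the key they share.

359

Farid sends B = g^b mod p = 6^54 mod 769.
6^1 ≡ 6 (mod 769)
6^2 = (6^1)^2 ≡ 6^2 = 36 ≡ 36 (mod 769)
6^4 = (6^2)^2 ≡ 36^2 = 1296 ≡ 527 (mod 769)
6^8 = (6^4)^2 ≡ 527^2 = 277729 ≡ 120 (mod 769)
6^16 = (6^8)^2 ≡ 120^2 = 14400 ≡ 558 (mod 769)
6^32 = (6^16)^2 ≡ 558^2 = 311364 ≡ 688 (mod 769)
6^54 = 6^32 · 6^16 · 6^4 · 6^2 ≡ 688 · 558 · 527 · 36 ≡ 64 (mod 769).
So B = 64. Elena then computes K = B^a mod p = 64^10 mod 769.
64^1 ≡ 64 (mod 769)
64^2 = (64^1)^2 ≡ 64^2 = 4096 ≡ 251 (mod 769)
64^4 = (64^2)^2 ≡ 251^2 = 63001 ≡ 712 (mod 769)
64^8 = (64^4)^2 ≡ 712^2 = 506944 ≡ 173 (mod 769)
64^10 = 64^8 · 64^2 ≡ 173 · 251 ≡ 359 (mod 769).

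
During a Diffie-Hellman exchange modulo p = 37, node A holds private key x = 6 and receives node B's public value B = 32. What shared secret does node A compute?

11

Shared key K = 32^6 mod 37.
32^1 ≡ 32 (mod 37)
32^2 = (32^1)^2 ≡ 32^2 = 1024 ≡ 25 (mod 37)
32^4 = (32^2)^2 ≡ 25^2 = 625 ≡ 33 (mod 37)
32^6 = 32^4 · 32^2 ≡ 33 · 25 ≡ 11 (mod 37).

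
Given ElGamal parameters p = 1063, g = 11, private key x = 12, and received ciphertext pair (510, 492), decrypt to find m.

Shared mask s = c₁^x mod p = 510^12 mod 1063.
510^1 ≡ 510 (mod 1063)
510^2 = (510^1)^2 ≡ 510^2 = 260100 ≡ 728 (mod 1063)
510^4 = (510^2)^2 ≡ 728^2 = 529984 ≡ 610 (mod 1063)
510^8 = (510^4)^2 ≡ 610^2 = 372100 ≡ 50 (mod 1063)
510^12 = 510^8 · 510^4 ≡ 50 · 610 ≡ 736 (mod 1063).
So s = 736; s⁻¹ ≡ 13 (mod 1063).
m = c₂ · s⁻¹ mod 1063 = 492 · 13 mod 1063 = 18.

18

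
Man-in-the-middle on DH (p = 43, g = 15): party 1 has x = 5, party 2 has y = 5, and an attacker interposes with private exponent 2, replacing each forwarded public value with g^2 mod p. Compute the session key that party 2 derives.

25

Party 2 receives an attacker's public value M = 15^2 mod 43 instead of the honest one.
15^1 ≡ 15 (mod 43)
15^2 = (15^1)^2 ≡ 15^2 = 225 ≡ 10 (mod 43)
So M = 10. Party 2 computes K = M^5 mod 43.
10^1 ≡ 10 (mod 43)
10^2 = (10^1)^2 ≡ 10^2 = 100 ≡ 14 (mod 43)
10^4 = (10^2)^2 ≡ 14^2 = 196 ≡ 24 (mod 43)
10^5 = 10^4 · 10^1 ≡ 24 · 10 ≡ 25 (mod 43).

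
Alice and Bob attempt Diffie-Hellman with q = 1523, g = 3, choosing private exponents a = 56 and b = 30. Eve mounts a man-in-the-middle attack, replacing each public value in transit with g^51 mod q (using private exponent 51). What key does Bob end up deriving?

469

Bob receives Eve's public value M = 3^51 mod 1523 instead of the honest one.
3^1 ≡ 3 (mod 1523)
3^2 = (3^1)^2 ≡ 3^2 = 9 ≡ 9 (mod 1523)
3^4 = (3^2)^2 ≡ 9^2 = 81 ≡ 81 (mod 1523)
3^8 = (3^4)^2 ≡ 81^2 = 6561 ≡ 469 (mod 1523)
3^16 = (3^8)^2 ≡ 469^2 = 219961 ≡ 649 (mod 1523)
3^32 = (3^16)^2 ≡ 649^2 = 421201 ≡ 853 (mod 1523)
3^51 = 3^32 · 3^16 · 3^2 · 3^1 ≡ 853 · 649 · 9 · 3 ≡ 397 (mod 1523).
So M = 397. Bob computes K = M^30 mod 1523.
397^1 ≡ 397 (mod 1523)
397^2 = (397^1)^2 ≡ 397^2 = 157609 ≡ 740 (mod 1523)
397^4 = (397^2)^2 ≡ 740^2 = 547600 ≡ 843 (mod 1523)
397^8 = (397^4)^2 ≡ 843^2 = 710649 ≡ 931 (mod 1523)
397^16 = (397^8)^2 ≡ 931^2 = 866761 ≡ 174 (mod 1523)
397^30 = 397^16 · 397^8 · 397^4 · 397^2 ≡ 174 · 931 · 843 · 740 ≡ 469 (mod 1523).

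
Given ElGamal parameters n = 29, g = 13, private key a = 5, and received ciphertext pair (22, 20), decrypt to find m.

6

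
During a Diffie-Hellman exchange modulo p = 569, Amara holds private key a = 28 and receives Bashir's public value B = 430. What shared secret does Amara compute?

Shared key K = 430^28 mod 569.
430^1 ≡ 430 (mod 569)
430^2 = (430^1)^2 ≡ 430^2 = 184900 ≡ 544 (mod 569)
430^4 = (430^2)^2 ≡ 544^2 = 295936 ≡ 56 (mod 569)
430^8 = (430^4)^2 ≡ 56^2 = 3136 ≡ 291 (mod 569)
430^16 = (430^8)^2 ≡ 291^2 = 84681 ≡ 469 (mod 569)
430^28 = 430^16 · 430^8 · 430^4 ≡ 469 · 291 · 56 ≡ 16 (mod 569).

16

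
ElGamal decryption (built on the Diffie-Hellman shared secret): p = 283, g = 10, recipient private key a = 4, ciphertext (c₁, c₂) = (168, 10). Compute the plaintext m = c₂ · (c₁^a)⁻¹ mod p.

Shared mask s = c₁^a mod p = 168^4 mod 283.
168^1 ≡ 168 (mod 283)
168^2 = (168^1)^2 ≡ 168^2 = 28224 ≡ 207 (mod 283)
168^4 = (168^2)^2 ≡ 207^2 = 42849 ≡ 116 (mod 283)
So s = 116; s⁻¹ ≡ 61 (mod 283).
m = c₂ · s⁻¹ mod 283 = 10 · 61 mod 283 = 44.

44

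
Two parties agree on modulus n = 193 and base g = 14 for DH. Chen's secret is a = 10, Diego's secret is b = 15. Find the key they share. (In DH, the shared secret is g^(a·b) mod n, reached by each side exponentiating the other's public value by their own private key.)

Chen sends A = g^a mod n = 14^10 mod 193.
14^1 ≡ 14 (mod 193)
14^2 = (14^1)^2 ≡ 14^2 = 196 ≡ 3 (mod 193)
14^4 = (14^2)^2 ≡ 3^2 = 9 ≡ 9 (mod 193)
14^8 = (14^4)^2 ≡ 9^2 = 81 ≡ 81 (mod 193)
14^10 = 14^8 · 14^2 ≡ 81 · 3 ≡ 50 (mod 193).
So A = 50. Diego then computes K = A^b mod n = 50^15 mod 193.
50^1 ≡ 50 (mod 193)
50^2 = (50^1)^2 ≡ 50^2 = 2500 ≡ 184 (mod 193)
50^4 = (50^2)^2 ≡ 184^2 = 33856 ≡ 81 (mod 193)
50^8 = (50^4)^2 ≡ 81^2 = 6561 ≡ 192 (mod 193)
50^15 = 50^8 · 50^4 · 50^2 · 50^1 ≡ 192 · 81 · 184 · 50 ≡ 166 (mod 193).

166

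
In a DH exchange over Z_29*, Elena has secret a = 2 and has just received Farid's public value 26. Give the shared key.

9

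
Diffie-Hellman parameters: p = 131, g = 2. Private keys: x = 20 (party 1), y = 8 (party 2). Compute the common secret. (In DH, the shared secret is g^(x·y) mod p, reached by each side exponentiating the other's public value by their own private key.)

62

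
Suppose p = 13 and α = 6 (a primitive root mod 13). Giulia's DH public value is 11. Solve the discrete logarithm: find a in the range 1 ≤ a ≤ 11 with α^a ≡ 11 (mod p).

11

Try successive powers of 6 modulo 13:
6^1 ≡ 6
6^2 ≡ 10
6^3 ≡ 8
6^4 ≡ 9
6^5 ≡ 2
6^6 ≡ 12
6^7 ≡ 7
6^8 ≡ 3
6^9 ≡ 5
6^10 ≡ 4
6^11 ≡ 11
Found: a = 11.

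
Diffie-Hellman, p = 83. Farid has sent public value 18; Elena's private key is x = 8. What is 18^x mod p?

Shared key K = 18^8 mod 83.
18^1 ≡ 18 (mod 83)
18^2 = (18^1)^2 ≡ 18^2 = 324 ≡ 75 (mod 83)
18^4 = (18^2)^2 ≡ 75^2 = 5625 ≡ 64 (mod 83)
18^8 = (18^4)^2 ≡ 64^2 = 4096 ≡ 29 (mod 83)

29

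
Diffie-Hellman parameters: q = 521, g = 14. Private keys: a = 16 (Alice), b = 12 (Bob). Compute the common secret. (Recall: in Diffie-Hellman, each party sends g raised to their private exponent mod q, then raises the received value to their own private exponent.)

124

Alice sends A = g^a mod q = 14^16 mod 521.
14^1 ≡ 14 (mod 521)
14^2 = (14^1)^2 ≡ 14^2 = 196 ≡ 196 (mod 521)
14^4 = (14^2)^2 ≡ 196^2 = 38416 ≡ 383 (mod 521)
14^8 = (14^4)^2 ≡ 383^2 = 146689 ≡ 288 (mod 521)
14^16 = (14^8)^2 ≡ 288^2 = 82944 ≡ 105 (mod 521)
So A = 105. Bob then computes K = A^b mod q = 105^12 mod 521.
105^1 ≡ 105 (mod 521)
105^2 = (105^1)^2 ≡ 105^2 = 11025 ≡ 84 (mod 521)
105^4 = (105^2)^2 ≡ 84^2 = 7056 ≡ 283 (mod 521)
105^8 = (105^4)^2 ≡ 283^2 = 80089 ≡ 376 (mod 521)
105^12 = 105^8 · 105^4 ≡ 376 · 283 ≡ 124 (mod 521).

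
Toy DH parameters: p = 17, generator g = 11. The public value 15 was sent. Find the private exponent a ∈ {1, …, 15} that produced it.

10

Try successive powers of 11 modulo 17:
11^1 ≡ 11
11^2 ≡ 2
11^3 ≡ 5
11^4 ≡ 4
11^5 ≡ 10
11^6 ≡ 8
11^7 ≡ 3
11^8 ≡ 16
11^9 ≡ 6
11^10 ≡ 15
Found: a = 10.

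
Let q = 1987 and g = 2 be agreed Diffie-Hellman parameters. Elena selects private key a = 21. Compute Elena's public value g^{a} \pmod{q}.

Public value = 2^{21} \pmod{1987}.
2^1 ≡ 2 (mod 1987)
2^2 = (2^1)^2 ≡ 2^2 = 4 ≡ 4 (mod 1987)
2^4 = (2^2)^2 ≡ 4^2 = 16 ≡ 16 (mod 1987)
2^8 = (2^4)^2 ≡ 16^2 = 256 ≡ 256 (mod 1987)
2^16 = (2^8)^2 ≡ 256^2 = 65536 ≡ 1952 (mod 1987)
2^21 = 2^16 · 2^4 · 2^1 ≡ 1952 · 16 · 2 ≡ 867 (mod 1987).

867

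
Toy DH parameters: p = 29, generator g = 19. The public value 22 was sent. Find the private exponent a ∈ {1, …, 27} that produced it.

Try successive powers of 19 modulo 29:
19^1 ≡ 19
19^2 ≡ 13
19^3 ≡ 15
19^4 ≡ 24
19^5 ≡ 21
19^6 ≡ 22
Found: a = 6.

6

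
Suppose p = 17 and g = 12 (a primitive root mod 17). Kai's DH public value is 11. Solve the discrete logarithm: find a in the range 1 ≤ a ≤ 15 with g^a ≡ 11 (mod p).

3

Try successive powers of 12 modulo 17:
12^1 ≡ 12
12^2 ≡ 8
12^3 ≡ 11
Found: a = 3.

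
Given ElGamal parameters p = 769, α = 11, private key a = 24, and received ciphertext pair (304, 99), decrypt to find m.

755

Shared mask s = c₁^a mod p = 304^24 mod 769.
304^1 ≡ 304 (mod 769)
304^2 = (304^1)^2 ≡ 304^2 = 92416 ≡ 136 (mod 769)
304^4 = (304^2)^2 ≡ 136^2 = 18496 ≡ 40 (mod 769)
304^8 = (304^4)^2 ≡ 40^2 = 1600 ≡ 62 (mod 769)
304^16 = (304^8)^2 ≡ 62^2 = 3844 ≡ 768 (mod 769)
304^24 = 304^16 · 304^8 ≡ 768 · 62 ≡ 707 (mod 769).
So s = 707; s⁻¹ ≡ 62 (mod 769).
m = c₂ · s⁻¹ mod 769 = 99 · 62 mod 769 = 755.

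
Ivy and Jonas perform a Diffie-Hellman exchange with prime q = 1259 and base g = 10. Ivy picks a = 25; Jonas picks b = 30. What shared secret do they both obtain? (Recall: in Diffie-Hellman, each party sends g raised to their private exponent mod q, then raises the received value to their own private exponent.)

1042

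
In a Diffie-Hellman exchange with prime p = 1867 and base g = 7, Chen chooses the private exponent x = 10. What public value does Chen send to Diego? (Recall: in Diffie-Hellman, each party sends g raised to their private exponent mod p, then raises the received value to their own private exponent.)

Public value = 7^10 mod 1867.
7^1 ≡ 7 (mod 1867)
7^2 = (7^1)^2 ≡ 7^2 = 49 ≡ 49 (mod 1867)
7^4 = (7^2)^2 ≡ 49^2 = 2401 ≡ 534 (mod 1867)
7^8 = (7^4)^2 ≡ 534^2 = 285156 ≡ 1372 (mod 1867)
7^10 = 7^8 · 7^2 ≡ 1372 · 49 ≡ 16 (mod 1867).

16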